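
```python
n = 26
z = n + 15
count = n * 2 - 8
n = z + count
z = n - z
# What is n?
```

Trace:
`n = 26` → n = 26
`z = n + 15` → z = 41
`count = n * 2 - 8` → count = 44
`n = z + count` → n = 85
`z = n - z` → z = 44
So n = 85

Answer: 85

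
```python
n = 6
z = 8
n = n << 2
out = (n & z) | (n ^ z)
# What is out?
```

Trace:
`n = 6` → n = 6
`z = 8` → z = 8
`n = n << 2` → n = 24
`out = (n & z) | (n ^ z)` → out = 24
So out = 24

Answer: 24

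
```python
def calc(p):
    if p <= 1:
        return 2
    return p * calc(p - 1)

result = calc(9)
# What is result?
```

calc(9) = 9 * 8 * 7 * 6 * 5 * 4 * 3 * 2 * 2 = 725760

Answer: 725760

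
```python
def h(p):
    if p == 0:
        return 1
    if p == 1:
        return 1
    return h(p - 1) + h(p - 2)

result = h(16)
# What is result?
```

Build up from base cases: h(0)=1, h(1)=1, h(2)=2, h(3)=3, h(4)=5, h(5)=8, h(6)=13, ..., h(16)=1597

Answer: 1597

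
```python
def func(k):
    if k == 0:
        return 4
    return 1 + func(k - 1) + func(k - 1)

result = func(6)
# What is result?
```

func(k) = 1 + 2·func(k-1), func(0)=4. Closed form: (4+1)·2^6 - 1 = 319.

Answer: 319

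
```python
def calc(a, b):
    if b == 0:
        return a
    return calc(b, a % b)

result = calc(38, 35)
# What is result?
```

calc(38, 35) -> calc(35, 3) -> calc(3, 2) -> calc(2, 1) -> calc(1, 0) -> 1

Answer: 1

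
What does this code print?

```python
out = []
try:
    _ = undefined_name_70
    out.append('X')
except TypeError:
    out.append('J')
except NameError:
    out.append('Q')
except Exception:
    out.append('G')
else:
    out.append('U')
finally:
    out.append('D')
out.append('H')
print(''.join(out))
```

Execution trace: 'Q' (except NameError) → 'D' (finally) → 'H' (after the try/except). Output: QDH

Answer: QDH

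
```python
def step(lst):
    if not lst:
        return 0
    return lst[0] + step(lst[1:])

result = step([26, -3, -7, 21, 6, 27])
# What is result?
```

26 + (-3) + (-7) + 21 + 6 + 27 + 0 = 70

Answer: 70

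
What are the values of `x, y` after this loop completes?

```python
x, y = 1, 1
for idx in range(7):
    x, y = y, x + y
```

Fibonacci: after 7 iterations
`x, y` takes the values: (1, 1) → (1, 2) → (2, 3) → (3, 5) → (5, 8) → (8, 13) → (13, 21) → (21, 34)

Answer: 21, 34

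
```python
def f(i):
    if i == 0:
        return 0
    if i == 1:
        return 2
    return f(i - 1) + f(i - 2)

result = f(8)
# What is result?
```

Build up from base cases: f(0)=0, f(1)=2, f(2)=2, f(3)=4, f(4)=6, f(5)=10, f(6)=16, ..., f(8)=42

Answer: 42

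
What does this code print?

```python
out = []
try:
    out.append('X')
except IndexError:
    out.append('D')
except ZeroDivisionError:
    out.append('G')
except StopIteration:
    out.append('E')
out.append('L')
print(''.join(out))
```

Execution trace: 'X' (try body, no exception) → 'L' (after the try/except). Output: XL

Answer: XL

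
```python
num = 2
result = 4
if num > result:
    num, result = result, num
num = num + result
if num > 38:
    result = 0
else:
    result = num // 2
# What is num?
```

Trace:
`num = 2` → num = 2
`result = 4` → result = 4
`if num > result: ...` → num > result is False → no variable changes
`num = num + result` → num = 6
`if num > 38: ...` → num > 38 is False, take else branch → result = 3
So num = 6

Answer: 6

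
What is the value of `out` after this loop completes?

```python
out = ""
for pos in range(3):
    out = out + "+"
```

Repeat '+' 3 times
`out` takes the values: "" → "+" → "++" → "+++"

Answer: "+++"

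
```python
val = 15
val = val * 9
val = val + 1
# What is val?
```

Trace:
`val = 15` → val = 15
`val = val * 9` → val = 135
`val = val + 1` → val = 136
So val = 136

Answer: 136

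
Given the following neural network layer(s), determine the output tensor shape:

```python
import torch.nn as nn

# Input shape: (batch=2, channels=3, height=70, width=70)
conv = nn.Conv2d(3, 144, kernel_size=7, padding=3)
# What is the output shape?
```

Input: (2, 3, 70, 70) -> Output: (2, 144, 70, 70)

Answer: (2, 144, 70, 70)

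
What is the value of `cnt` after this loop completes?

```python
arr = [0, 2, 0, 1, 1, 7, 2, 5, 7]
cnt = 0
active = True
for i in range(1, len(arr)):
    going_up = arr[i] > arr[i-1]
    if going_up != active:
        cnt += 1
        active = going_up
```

Count direction changes in [0, 2, 0, 1, 1, 7, 2, 5, 7]
`cnt` takes the values: 0 → 1 → 2 → 3 → 4 → 5 → 6

Answer: 6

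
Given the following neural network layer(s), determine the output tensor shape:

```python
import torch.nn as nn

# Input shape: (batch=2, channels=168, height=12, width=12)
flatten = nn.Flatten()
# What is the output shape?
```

Input: (2, 168, 12, 12) -> Output: (2, 24192)

Answer: (2, 24192)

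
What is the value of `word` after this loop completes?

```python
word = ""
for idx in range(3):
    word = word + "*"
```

Repeat '*' 3 times
`word` takes the values: "" → "*" → "**" → "***"

Answer: "***"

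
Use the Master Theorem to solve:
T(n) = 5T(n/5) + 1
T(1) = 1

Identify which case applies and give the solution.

a=5, b=5, f(n)=1. log_5(5) = 1. Since c=0 < 1, Case 1 applies: T(n) = Θ(n^log_b(a)) = O(n).

Answer: O(n) - Case 1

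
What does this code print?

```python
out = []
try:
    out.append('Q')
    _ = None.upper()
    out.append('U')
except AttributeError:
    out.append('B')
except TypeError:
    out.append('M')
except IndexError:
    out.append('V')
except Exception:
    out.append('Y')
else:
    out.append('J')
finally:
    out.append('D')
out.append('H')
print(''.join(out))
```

Execution trace: 'Q' (try body) → 'B' (except AttributeError) → 'D' (finally) → 'H' (after the try/except). Output: QBDH

Answer: QBDH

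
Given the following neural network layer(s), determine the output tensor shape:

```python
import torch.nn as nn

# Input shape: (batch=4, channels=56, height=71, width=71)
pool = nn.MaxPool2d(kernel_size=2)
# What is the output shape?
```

Input: (4, 56, 71, 71) -> Output: (4, 56, 35, 35)

Answer: (4, 56, 35, 35)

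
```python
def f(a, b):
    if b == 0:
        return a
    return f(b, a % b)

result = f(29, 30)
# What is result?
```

f(29, 30) -> f(30, 29) -> f(29, 1) -> f(1, 0) -> 1

Answer: 1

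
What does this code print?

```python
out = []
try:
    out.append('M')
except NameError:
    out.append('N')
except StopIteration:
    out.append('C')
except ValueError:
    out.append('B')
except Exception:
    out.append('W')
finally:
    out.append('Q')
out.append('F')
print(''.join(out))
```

Execution trace: 'M' (try body, no exception) → 'Q' (finally) → 'F' (after the try/except). Output: MQF

Answer: MQF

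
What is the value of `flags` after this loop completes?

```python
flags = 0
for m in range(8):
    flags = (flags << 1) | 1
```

Build 8 consecutive 1-bits: 0b11111111
`flags` takes the values: 0 → 1 → 3 → 7 → 15 → 31 → 63 → 127 → 255

Answer: 255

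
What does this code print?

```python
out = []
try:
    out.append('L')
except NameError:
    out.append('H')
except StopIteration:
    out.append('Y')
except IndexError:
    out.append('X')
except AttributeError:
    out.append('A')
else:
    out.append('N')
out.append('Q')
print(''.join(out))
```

Execution trace: 'L' (try body, no exception) → 'N' (else) → 'Q' (after the try/except). Output: LNQ

Answer: LNQ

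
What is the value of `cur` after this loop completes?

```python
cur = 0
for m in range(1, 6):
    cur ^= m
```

XOR of 1 to 5
`cur` takes the values: 0 → 1 → 3 → 0 → 4 → 1

Answer: 1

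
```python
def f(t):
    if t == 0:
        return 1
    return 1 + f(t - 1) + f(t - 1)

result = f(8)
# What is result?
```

f(t) = 1 + 2·f(t-1), f(0)=1. Closed form: (1+1)·2^8 - 1 = 511.

Answer: 511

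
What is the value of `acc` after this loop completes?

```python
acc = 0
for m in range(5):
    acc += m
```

Sum of 0 to 4 = 10
`acc` takes the values: 0 → 1 → 3 → 6 → 10

Answer: 10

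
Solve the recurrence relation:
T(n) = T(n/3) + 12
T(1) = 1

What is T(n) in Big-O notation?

Each step divides n by 3 and adds 12. After log_3(n) steps we reach T(1)=1. So T(n) = 12·log_3(n) + 1 = O(log n).

Answer: O(log n)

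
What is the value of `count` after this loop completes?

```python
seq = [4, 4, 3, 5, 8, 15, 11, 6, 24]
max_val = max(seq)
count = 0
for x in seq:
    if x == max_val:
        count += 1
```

Count of max value 24 in [4, 4, 3, 5, 8, 15, 11, 6, 24]
`count` takes the values: 0 → 1

Answer: 1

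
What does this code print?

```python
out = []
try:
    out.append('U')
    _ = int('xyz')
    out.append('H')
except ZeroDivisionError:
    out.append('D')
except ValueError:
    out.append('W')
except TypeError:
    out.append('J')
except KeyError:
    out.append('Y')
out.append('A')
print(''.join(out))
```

Execution trace: 'U' (try body) → 'W' (except ValueError) → 'A' (after the try/except). Output: UWA

Answer: UWA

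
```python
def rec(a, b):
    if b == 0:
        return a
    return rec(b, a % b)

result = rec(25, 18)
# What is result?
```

rec(25, 18) -> rec(18, 7) -> rec(7, 4) -> rec(4, 3) -> rec(3, 1) -> rec(1, 0) -> 1

Answer: 1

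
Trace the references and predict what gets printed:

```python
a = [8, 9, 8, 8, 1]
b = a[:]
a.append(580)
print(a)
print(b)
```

Key concept: slice [:] creates copy.
Step by step:
`a = [8, 9, 8, 8, 1]` → a = [8, 9, 8, 8, 1]
`b = a[:]` → b = [8, 9, 8, 8, 1]
`a.append(580)` → a = [8, 9, 8, 8, 1, 580]
`print(a)` → prints [8, 9, 8, 8, 1, 580]
`print(b)` → prints [8, 9, 8, 8, 1]

Answer:
[8, 9, 8, 8, 1, 580]
[8, 9, 8, 8, 1]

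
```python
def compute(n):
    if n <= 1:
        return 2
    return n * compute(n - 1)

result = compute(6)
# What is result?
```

compute(6) = 6 * 5 * 4 * 3 * 2 * 2 = 1440

Answer: 1440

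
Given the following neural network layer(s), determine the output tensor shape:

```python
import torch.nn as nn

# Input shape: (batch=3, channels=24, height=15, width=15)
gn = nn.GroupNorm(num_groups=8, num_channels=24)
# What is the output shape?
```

Input: (3, 24, 15, 15) -> Output: (3, 24, 15, 15)

Answer: (3, 24, 15, 15)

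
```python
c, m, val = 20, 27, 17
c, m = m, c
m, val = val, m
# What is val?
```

Trace:
`c, m, val = 20, 27, 17` → c = 20; m = 27; val = 17
`c, m = m, c` → c = 27; m = 20
`m, val = val, m` → m = 17; val = 20
So val = 20

Answer: 20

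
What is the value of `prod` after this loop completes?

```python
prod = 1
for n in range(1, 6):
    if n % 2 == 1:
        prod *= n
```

Product of odd numbers 1 to 5
`prod` takes the values: 1 → 3 → 15

Answer: 15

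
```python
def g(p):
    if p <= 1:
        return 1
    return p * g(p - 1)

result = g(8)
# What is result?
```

g(8) = 8 * 7 * 6 * 5 * 4 * 3 * 2 * 1 = 40320

Answer: 40320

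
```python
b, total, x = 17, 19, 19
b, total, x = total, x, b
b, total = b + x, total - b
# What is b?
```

Trace:
`b, total, x = 17, 19, 19` → b = 17; total = 19; x = 19
`b, total, x = total, x, b` → b = 19; total = 19; x = 17
`b, total = b + x, total - b` → b = 36; total = 0
So b = 36

Answer: 36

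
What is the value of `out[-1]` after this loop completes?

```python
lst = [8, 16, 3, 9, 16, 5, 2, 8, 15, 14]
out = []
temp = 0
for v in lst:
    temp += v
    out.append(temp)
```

Cumulative sum ends at 96
`out` takes the values: [] → [8] → [8, 24] → [8, 24, 27] → [8, 24, 27, 36] → [8, 24, 27, 36, 52] → [8, 24, 27, 36, 52, 57] → [8, 24, 27, 36, 52, 57, 59] → [8, 24, 27, 36, 52, 57, 59, 67] → [8, 24, 27, 36, 52, 57, 59, 67, 82] → [8, 24, 27, 36, 52, 57, 59, 67, 82, 96]
So `out[-1]` = 96

Answer: 96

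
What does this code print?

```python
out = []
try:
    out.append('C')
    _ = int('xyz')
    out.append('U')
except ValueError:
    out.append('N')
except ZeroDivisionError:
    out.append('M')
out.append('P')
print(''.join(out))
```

Execution trace: 'C' (try body) → 'N' (except ValueError) → 'P' (after the try/except). Output: CNP

Answer: CNP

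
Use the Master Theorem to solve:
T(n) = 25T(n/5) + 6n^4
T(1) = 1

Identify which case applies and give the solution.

a=25, b=5, f(n)=6n^4. log_5(25) = 2. Since c=4 > 2 and the regularity condition holds (25(n/5)^4 = (25/5^4)n^4 with 25/5^4 < 1), Case 3 applies: T(n) = Θ(f(n)) = O(n^4).

Answer: O(n^4) - Case 3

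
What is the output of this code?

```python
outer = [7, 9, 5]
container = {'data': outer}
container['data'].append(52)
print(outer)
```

Key concept: dict holds reference to list.
Step by step:
`outer = [7, 9, 5]` → outer = [7, 9, 5]
`container = {'data': outer}` → container = {'data': [7, 9, 5]}
`container['data'].append(52)` → outer = [7, 9, 5, 52]; container = {'data': [7, 9, 5, 52]}
`print(outer)` → prints [7, 9, 5, 52]

Answer: [7, 9, 5, 52]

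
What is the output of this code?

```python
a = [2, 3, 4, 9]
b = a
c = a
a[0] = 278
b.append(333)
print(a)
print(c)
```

Key concept: multiple aliases.
Step by step:
`a = [2, 3, 4, 9]` → a = [2, 3, 4, 9]
`b = a` → b = [2, 3, 4, 9] (same object as a)
`c = a` → c = [2, 3, 4, 9] (same object as a, b)
`a[0] = 278` → a = [278, 3, 4, 9] (same object as b, c); b = [278, 3, 4, 9] (same object as a, c); c = [278, 3, 4, 9] (same object as a, b)
`b.append(333)` → a = [278, 3, 4, 9, 333] (same object as b, c); b = [278, 3, 4, 9, 333] (same object as a, c); c = [278, 3, 4, 9, 333] (same object as a, b)
`print(a)` → prints [278, 3, 4, 9, 333]
`print(c)` → prints [278, 3, 4, 9, 333]

Answer:
[278, 3, 4, 9, 333]
[278, 3, 4, 9, 333]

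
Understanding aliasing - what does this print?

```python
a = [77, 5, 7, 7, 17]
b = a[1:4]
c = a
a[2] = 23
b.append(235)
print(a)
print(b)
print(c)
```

Key concept: slice vs alias.
Step by step:
`a = [77, 5, 7, 7, 17]` → a = [77, 5, 7, 7, 17]
`b = a[1:4]` → b = [5, 7, 7]
`c = a` → c = [77, 5, 7, 7, 17] (same object as a)
`a[2] = 23` → a = [77, 5, 23, 7, 17] (same object as c); c = [77, 5, 23, 7, 17] (same object as a)
`b.append(235)` → b = [5, 7, 7, 235]
`print(a)` → prints [77, 5, 23, 7, 17]
`print(b)` → prints [5, 7, 7, 235]
`print(c)` → prints [77, 5, 23, 7, 17]

Answer:
[77, 5, 23, 7, 17]
[5, 7, 7, 235]
[77, 5, 23, 7, 17]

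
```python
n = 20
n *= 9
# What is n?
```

Trace:
`n = 20` → n = 20
`n *= 9` → n = 180
So n = 180

Answer: 180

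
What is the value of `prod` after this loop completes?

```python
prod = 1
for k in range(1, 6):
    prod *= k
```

5! = 120
`prod` takes the values: 1 → 2 → 6 → 24 → 120

Answer: 120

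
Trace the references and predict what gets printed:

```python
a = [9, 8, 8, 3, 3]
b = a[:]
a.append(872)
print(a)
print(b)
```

Key concept: slice [:] creates copy.
Step by step:
`a = [9, 8, 8, 3, 3]` → a = [9, 8, 8, 3, 3]
`b = a[:]` → b = [9, 8, 8, 3, 3]
`a.append(872)` → a = [9, 8, 8, 3, 3, 872]
`print(a)` → prints [9, 8, 8, 3, 3, 872]
`print(b)` → prints [9, 8, 8, 3, 3]

Answer:
[9, 8, 8, 3, 3, 872]
[9, 8, 8, 3, 3]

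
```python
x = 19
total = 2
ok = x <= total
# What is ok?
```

Trace:
`x = 19` → x = 19
`total = 2` → total = 2
`ok = x <= total` → ok = False
So ok = False

Answer: False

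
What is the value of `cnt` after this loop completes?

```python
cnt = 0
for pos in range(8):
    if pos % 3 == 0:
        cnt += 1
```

Count numbers divisible by 3 in range(8)
`cnt` takes the values: 0 → 1 → 2 → 3

Answer: 3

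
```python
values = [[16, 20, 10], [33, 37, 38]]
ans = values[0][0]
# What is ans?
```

Trace:
`values = [[16, 20, 10], [33, 37, 38]]` → values = [[16, 20, 10], [33, 37, 38]]
`ans = values[0][0]` → ans = 16
So ans = 16

Answer: 16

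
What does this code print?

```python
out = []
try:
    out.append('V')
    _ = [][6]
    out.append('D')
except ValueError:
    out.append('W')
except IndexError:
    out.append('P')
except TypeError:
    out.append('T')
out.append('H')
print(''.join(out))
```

Execution trace: 'V' (try body) → 'P' (except IndexError) → 'H' (after the try/except). Output: VPH

Answer: VPH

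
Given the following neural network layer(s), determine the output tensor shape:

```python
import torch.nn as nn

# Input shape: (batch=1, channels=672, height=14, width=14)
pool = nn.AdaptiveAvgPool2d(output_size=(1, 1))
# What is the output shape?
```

Input: (1, 672, 14, 14) -> Output: (1, 672, 1, 1)

Answer: (1, 672, 1, 1)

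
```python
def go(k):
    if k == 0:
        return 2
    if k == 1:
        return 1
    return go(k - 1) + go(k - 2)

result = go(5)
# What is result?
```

Build up from base cases: go(0)=2, go(1)=1, go(2)=3, go(3)=4, go(4)=7, go(5)=11

Answer: 11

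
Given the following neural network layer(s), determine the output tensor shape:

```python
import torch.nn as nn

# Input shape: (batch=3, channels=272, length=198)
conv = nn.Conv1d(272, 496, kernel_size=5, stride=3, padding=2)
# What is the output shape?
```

Input: (3, 272, 198) -> Output: (3, 496, 66)

Answer: (3, 496, 66)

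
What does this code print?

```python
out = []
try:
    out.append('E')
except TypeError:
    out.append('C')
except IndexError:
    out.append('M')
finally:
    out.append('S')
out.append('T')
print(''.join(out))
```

Execution trace: 'E' (try body, no exception) → 'S' (finally) → 'T' (after the try/except). Output: EST

Answer: EST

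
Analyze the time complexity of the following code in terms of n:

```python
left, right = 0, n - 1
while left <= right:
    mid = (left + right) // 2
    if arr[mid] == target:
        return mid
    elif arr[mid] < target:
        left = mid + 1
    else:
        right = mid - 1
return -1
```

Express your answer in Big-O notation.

This is Binary search in a sorted array. Time complexity: O(log n).

Answer: O(log n)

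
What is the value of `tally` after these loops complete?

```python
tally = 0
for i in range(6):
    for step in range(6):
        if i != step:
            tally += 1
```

6² - 6 (exclude diagonal)
`tally` takes the values: 0 → 1 → 2 → 3 → 4 → 5 → 6 → 7 → 8 → 9 → 10 → 11 → 12 → 13 → 14 → 15 → 16 → 17 → 18 → 19 → 20 → 21 → 22 → 23 → 24 → 25 → 26 → 27 → 28 → 29 → 30

Answer: 30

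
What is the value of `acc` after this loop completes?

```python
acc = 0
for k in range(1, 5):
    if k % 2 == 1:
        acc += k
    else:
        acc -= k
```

Add odd, subtract even
`acc` takes the values: 0 → 1 → -1 → 2 → -2

Answer: -2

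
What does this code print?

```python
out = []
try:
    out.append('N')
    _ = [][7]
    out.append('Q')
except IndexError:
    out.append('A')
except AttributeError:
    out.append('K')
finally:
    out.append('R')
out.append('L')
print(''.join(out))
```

Execution trace: 'N' (try body) → 'A' (except IndexError) → 'R' (finally) → 'L' (after the try/except). Output: NARL

Answer: NARL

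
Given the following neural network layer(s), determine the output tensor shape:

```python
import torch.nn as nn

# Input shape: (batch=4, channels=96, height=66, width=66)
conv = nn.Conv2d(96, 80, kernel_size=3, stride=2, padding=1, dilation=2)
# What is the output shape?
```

Input: (4, 96, 66, 66) -> Output: (4, 80, 32, 32)

Answer: (4, 80, 32, 32)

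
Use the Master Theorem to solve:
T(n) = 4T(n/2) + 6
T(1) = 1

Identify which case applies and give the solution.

a=4, b=2, f(n)=6. log_2(4) = 2. Since c=0 < 2, Case 1 applies: T(n) = Θ(n^log_b(a)) = O(n^2).

Answer: O(n^2) - Case 1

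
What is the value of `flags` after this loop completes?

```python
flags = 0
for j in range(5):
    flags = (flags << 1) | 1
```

Build 5 consecutive 1-bits: 0b11111
`flags` takes the values: 0 → 1 → 3 → 7 → 15 → 31

Answer: 31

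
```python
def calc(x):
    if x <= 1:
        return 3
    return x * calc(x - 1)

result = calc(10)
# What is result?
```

calc(10) = 10 * 9 * 8 * 7 * 6 * 5 * 4 * 3 * 2 * 3 = 10886400

Answer: 10886400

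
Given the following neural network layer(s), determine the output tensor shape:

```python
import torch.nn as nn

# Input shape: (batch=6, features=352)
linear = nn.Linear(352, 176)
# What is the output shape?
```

Input: (6, 352) -> Output: (6, 176)

Answer: (6, 176)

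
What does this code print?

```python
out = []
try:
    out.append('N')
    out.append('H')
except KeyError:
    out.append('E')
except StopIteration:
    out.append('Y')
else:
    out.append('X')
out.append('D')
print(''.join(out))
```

Execution trace: 'N' (try body) → 'H' (try body, no exception) → 'X' (else) → 'D' (after the try/except). Output: NHXD

Answer: NHXD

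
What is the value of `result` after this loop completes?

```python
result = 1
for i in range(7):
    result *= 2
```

2^7 = 128
`result` takes the values: 1 → 2 → 4 → 8 → 16 → 32 → 64 → 128

Answer: 128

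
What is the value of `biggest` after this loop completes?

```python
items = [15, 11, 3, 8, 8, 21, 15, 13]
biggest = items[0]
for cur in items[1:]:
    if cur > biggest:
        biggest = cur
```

Maximum of [15, 11, 3, 8, 8, 21, 15, 13]
`biggest` takes the values: 15 → 21

Answer: 21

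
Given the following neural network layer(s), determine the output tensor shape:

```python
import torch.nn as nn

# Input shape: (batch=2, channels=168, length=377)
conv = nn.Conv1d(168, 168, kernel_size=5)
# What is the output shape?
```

Input: (2, 168, 377) -> Output: (2, 168, 373)

Answer: (2, 168, 373)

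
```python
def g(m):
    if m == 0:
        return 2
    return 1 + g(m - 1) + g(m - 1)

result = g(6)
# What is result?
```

g(m) = 1 + 2·g(m-1), g(0)=2. Closed form: (2+1)·2^6 - 1 = 191.

Answer: 191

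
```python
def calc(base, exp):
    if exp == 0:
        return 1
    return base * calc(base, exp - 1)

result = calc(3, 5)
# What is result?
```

calc(3, 5) = 3 * 3 * 3 * 3 * 3 = 243

Answer: 243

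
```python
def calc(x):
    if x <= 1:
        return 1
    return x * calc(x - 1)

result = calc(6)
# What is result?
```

calc(6) = 6 * 5 * 4 * 3 * 2 * 1 = 720

Answer: 720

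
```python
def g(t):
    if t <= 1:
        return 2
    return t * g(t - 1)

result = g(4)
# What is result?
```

g(4) = 4 * 3 * 2 * 2 = 48

Answer: 48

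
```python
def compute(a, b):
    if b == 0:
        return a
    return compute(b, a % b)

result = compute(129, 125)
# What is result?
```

compute(129, 125) -> compute(125, 4) -> compute(4, 1) -> compute(1, 0) -> 1

Answer: 1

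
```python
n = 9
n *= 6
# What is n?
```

Trace:
`n = 9` → n = 9
`n *= 6` → n = 54
So n = 54

Answer: 54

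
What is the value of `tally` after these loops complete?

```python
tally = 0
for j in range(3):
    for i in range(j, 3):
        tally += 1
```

Upper triangle: 3 + 2 + ... + 1
`tally` takes the values: 0 → 1 → 2 → 3 → 4 → 5 → 6

Answer: 6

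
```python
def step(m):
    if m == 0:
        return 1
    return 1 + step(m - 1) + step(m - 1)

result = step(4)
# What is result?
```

step(m) = 1 + 2·step(m-1), step(0)=1. Closed form: (1+1)·2^4 - 1 = 31.

Answer: 31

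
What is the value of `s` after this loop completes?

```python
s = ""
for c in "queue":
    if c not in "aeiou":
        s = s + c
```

Remove vowels from 'queue'
`s` takes the values: "" → "q"

Answer: "q"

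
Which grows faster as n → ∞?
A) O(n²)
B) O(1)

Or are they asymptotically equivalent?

O(n²) vs O(1): Higher order terms dominate.

Answer: A) O(n²) grows faster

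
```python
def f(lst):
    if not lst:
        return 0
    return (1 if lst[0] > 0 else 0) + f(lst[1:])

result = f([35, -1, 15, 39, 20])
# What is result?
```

Count of positive elements in [35, -1, 15, 39, 20] = 4

Answer: 4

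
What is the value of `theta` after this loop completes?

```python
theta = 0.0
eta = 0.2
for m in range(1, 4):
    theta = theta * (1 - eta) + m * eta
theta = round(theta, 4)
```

Moving average with lr=0.2
`theta` takes the values: 0.0 → 0.2 → 0.56 → 1.048

Answer: 1.048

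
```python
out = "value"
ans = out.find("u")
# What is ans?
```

Trace:
`out = "value"` → out = 'value'
`ans = out.find("u")` → ans = 3
So ans = 3

Answer: 3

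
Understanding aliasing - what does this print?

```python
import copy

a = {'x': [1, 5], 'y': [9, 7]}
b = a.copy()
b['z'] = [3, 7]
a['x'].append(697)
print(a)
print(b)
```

Key concept: shallow copy of dict with mutable values.
Step by step:
`a = {'x': [1, 5], 'y': [9, 7]}` → a = {'x': [1, 5], 'y': [9, 7]}
`b = a.copy()` → b = {'x': [1, 5], 'y': [9, 7]}
`b['z'] = [3, 7]` → b = {'x': [1, 5], 'y': [9, 7], 'z': [3, 7]}
`a['x'].append(697)` → a = {'x': [1, 5, 697], 'y': [9, 7]}; b = {'x': [1, 5, 697], 'y': [9, 7], 'z': [3, 7]}
`print(a)` → prints {'x': [1, 5, 697], 'y': [9, 7]}
`print(b)` → prints {'x': [1, 5, 697], 'y': [9, 7], 'z': [3, 7]}

Answer:
{'x': [1, 5, 697], 'y': [9, 7]}
{'x': [1, 5, 697], 'y': [9, 7], 'z': [3, 7]}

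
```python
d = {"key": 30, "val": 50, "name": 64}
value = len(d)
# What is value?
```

Trace:
`d = {"key": 30, "val": 50, "name": 64}` → d = {'key': 30, 'val': 50, 'name': 64}
`value = len(d)` → value = 3
So value = 3

Answer: 3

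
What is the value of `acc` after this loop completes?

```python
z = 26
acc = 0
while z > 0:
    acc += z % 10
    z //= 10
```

Sum digits of 26
`acc` takes the values: 0 → 6 → 8

Answer: 8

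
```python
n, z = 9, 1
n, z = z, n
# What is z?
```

Trace:
`n, z = 9, 1` → n = 9; z = 1
`n, z = z, n` → n = 1; z = 9
So z = 9

Answer: 9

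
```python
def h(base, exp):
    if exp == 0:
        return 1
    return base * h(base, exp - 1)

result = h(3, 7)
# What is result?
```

h(3, 7) = 3 * 3 * 3 * 3 * 3 * 3 * 3 = 2187

Answer: 2187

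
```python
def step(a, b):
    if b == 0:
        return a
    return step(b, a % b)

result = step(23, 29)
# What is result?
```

step(23, 29) -> step(29, 23) -> step(23, 6) -> step(6, 5) -> step(5, 1) -> step(1, 0) -> 1

Answer: 1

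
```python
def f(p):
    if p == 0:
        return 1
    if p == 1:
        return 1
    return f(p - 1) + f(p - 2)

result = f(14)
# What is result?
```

Build up from base cases: f(0)=1, f(1)=1, f(2)=2, f(3)=3, f(4)=5, f(5)=8, f(6)=13, ..., f(14)=610

Answer: 610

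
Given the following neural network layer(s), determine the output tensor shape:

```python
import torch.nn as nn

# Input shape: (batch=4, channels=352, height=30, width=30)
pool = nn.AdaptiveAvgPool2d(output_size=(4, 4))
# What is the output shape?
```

Input: (4, 352, 30, 30) -> Output: (4, 352, 4, 4)

Answer: (4, 352, 4, 4)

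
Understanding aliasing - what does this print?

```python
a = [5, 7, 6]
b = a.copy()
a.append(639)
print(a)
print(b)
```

Key concept: list.copy() creates independent copy.
Step by step:
`a = [5, 7, 6]` → a = [5, 7, 6]
`b = a.copy()` → b = [5, 7, 6]
`a.append(639)` → a = [5, 7, 6, 639]
`print(a)` → prints [5, 7, 6, 639]
`print(b)` → prints [5, 7, 6]

Answer:
[5, 7, 6, 639]
[5, 7, 6]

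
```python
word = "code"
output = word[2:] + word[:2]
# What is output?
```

Trace:
`word = "code"` → word = 'code'
`output = word[2:] + word[:2]` → output = 'deco'
So output = 'deco'

Answer: 'deco'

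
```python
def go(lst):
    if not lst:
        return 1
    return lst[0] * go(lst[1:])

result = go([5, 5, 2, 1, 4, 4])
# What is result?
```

Product over [5, 5, 2, 1, 4, 4] = 5 * 5 * 2 * 1 * 4 * 4 = 800

Answer: 800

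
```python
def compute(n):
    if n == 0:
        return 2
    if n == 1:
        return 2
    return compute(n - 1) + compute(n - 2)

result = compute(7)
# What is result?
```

Build up from base cases: compute(0)=2, compute(1)=2, compute(2)=4, compute(3)=6, compute(4)=10, compute(5)=16, compute(6)=26, ..., compute(7)=42

Answer: 42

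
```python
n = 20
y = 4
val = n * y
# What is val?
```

Trace:
`n = 20` → n = 20
`y = 4` → y = 4
`val = n * y` → val = 80
So val = 80

Answer: 80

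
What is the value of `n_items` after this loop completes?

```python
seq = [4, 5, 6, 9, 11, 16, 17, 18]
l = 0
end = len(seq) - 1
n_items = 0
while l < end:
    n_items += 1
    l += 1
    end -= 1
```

Iterations until pointers meet (list length 8)
`n_items` takes the values: 0 → 1 → 2 → 3 → 4

Answer: 4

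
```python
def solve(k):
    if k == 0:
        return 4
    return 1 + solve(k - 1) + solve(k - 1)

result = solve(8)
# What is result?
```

solve(k) = 1 + 2·solve(k-1), solve(0)=4. Closed form: (4+1)·2^8 - 1 = 1279.

Answer: 1279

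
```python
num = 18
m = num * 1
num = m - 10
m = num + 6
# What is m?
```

Trace:
`num = 18` → num = 18
`m = num * 1` → m = 18
`num = m - 10` → num = 8
`m = num + 6` → m = 14
So m = 14

Answer: 14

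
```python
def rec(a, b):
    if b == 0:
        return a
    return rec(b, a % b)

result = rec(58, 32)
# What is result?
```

rec(58, 32) -> rec(32, 26) -> rec(26, 6) -> rec(6, 2) -> rec(2, 0) -> 2

Answer: 2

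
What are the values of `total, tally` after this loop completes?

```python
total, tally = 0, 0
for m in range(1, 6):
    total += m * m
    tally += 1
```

Sum of squares and count
`total, tally` takes the values: (0, 0) → (1, 0) → (1, 1) → (5, 1) → (5, 2) → (14, 2) → (14, 3) → (30, 3) → (30, 4) → (55, 4) → (55, 5)

Answer: 55, 5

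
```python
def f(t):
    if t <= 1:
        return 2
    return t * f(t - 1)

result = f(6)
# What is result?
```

f(6) = 6 * 5 * 4 * 3 * 2 * 2 = 1440

Answer: 1440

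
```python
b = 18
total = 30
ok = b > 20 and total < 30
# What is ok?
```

Trace:
`b = 18` → b = 18
`total = 30` → total = 30
`ok = b > 20 and total < 30` → ok = False
So ok = False

Answer: False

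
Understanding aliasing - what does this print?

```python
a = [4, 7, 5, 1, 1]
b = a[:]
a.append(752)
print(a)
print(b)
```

Key concept: slice [:] creates copy.
Step by step:
`a = [4, 7, 5, 1, 1]` → a = [4, 7, 5, 1, 1]
`b = a[:]` → b = [4, 7, 5, 1, 1]
`a.append(752)` → a = [4, 7, 5, 1, 1, 752]
`print(a)` → prints [4, 7, 5, 1, 1, 752]
`print(b)` → prints [4, 7, 5, 1, 1]

Answer:
[4, 7, 5, 1, 1, 752]
[4, 7, 5, 1, 1]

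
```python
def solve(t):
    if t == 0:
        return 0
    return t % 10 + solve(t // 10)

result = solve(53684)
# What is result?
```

Sum of digits of 53684: 4 + 8 + 6 + 3 + 5 = 26

Answer: 26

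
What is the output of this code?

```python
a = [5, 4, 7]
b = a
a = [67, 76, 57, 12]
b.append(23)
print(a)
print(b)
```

Key concept: rebinding vs mutation: a is rebound to a new list, b still points at the original.
Step by step:
`a = [5, 4, 7]` → a = [5, 4, 7]
`b = a` → b = [5, 4, 7] (same object as a)
`a = [67, 76, 57, 12]` → a = [67, 76, 57, 12]
`b.append(23)` → b = [5, 4, 7, 23]
`print(a)` → prints [67, 76, 57, 12]
`print(b)` → prints [5, 4, 7, 23]

Answer:
[67, 76, 57, 12]
[5, 4, 7, 23]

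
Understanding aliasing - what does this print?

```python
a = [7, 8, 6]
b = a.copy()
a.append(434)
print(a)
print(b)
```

Key concept: list.copy() creates independent copy.
Step by step:
`a = [7, 8, 6]` → a = [7, 8, 6]
`b = a.copy()` → b = [7, 8, 6]
`a.append(434)` → a = [7, 8, 6, 434]
`print(a)` → prints [7, 8, 6, 434]
`print(b)` → prints [7, 8, 6]

Answer:
[7, 8, 6, 434]
[7, 8, 6]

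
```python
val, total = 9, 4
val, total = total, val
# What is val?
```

Trace:
`val, total = 9, 4` → val = 9; total = 4
`val, total = total, val` → val = 4; total = 9
So val = 4

Answer: 4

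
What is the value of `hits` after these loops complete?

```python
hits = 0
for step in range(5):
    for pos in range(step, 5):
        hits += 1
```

Upper triangle: 5 + 4 + ... + 1
`hits` takes the values: 0 → 1 → 2 → 3 → 4 → 5 → 6 → 7 → 8 → 9 → 10 → 11 → 12 → 13 → 14 → 15

Answer: 15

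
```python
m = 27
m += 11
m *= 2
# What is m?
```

Trace:
`m = 27` → m = 27
`m += 11` → m = 38
`m *= 2` → m = 76
So m = 76

Answer: 76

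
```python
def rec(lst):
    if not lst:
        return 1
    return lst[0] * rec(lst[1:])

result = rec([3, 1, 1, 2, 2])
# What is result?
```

Product over [3, 1, 1, 2, 2] = 3 * 1 * 1 * 2 * 2 = 12

Answer: 12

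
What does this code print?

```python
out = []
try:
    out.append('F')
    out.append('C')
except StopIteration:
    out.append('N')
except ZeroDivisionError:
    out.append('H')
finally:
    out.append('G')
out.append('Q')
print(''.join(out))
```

Execution trace: 'F' (try body) → 'C' (try body, no exception) → 'G' (finally) → 'Q' (after the try/except). Output: FCGQ

Answer: FCGQ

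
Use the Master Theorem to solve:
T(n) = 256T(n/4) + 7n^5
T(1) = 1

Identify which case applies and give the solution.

a=256, b=4, f(n)=7n^5. log_4(256) = 4. Since c=5 > 4 and the regularity condition holds (256(n/4)^5 = (256/4^5)n^5 with 256/4^5 < 1), Case 3 applies: T(n) = Θ(f(n)) = O(n^5).

Answer: O(n^5) - Case 3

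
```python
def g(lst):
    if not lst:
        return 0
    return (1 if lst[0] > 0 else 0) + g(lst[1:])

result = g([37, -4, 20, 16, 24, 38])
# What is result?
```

Count of positive elements in [37, -4, 20, 16, 24, 38] = 5

Answer: 5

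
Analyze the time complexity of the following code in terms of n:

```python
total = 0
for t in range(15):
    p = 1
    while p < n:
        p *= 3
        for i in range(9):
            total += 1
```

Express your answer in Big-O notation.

Each loop level contributes: 1 × log n × 1. Multiplying the contributions gives O(log n).

Answer: O(log n)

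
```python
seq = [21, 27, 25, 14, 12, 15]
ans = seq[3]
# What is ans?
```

Trace:
`seq = [21, 27, 25, 14, 12, 15]` → seq = [21, 27, 25, 14, 12, 15]
`ans = seq[3]` → ans = 14
So ans = 14

Answer: 14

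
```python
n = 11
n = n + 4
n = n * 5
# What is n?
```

Trace:
`n = 11` → n = 11
`n = n + 4` → n = 15
`n = n * 5` → n = 75
So n = 75

Answer: 75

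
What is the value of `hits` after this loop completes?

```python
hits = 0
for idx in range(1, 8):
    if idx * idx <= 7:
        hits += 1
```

Count numbers where idx² ≤ 7
`hits` takes the values: 0 → 1 → 2

Answer: 2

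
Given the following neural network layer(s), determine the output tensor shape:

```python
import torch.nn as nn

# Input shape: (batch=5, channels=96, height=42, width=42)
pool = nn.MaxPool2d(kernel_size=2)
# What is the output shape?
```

Input: (5, 96, 42, 42) -> Output: (5, 96, 21, 21)

Answer: (5, 96, 21, 21)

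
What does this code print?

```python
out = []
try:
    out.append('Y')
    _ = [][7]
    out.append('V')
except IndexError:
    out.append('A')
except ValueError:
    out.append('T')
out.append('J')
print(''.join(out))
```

Execution trace: 'Y' (try body) → 'A' (except IndexError) → 'J' (after the try/except). Output: YAJ

Answer: YAJ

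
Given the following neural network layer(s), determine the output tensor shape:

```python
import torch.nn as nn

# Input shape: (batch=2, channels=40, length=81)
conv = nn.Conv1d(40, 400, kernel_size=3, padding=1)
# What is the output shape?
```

Input: (2, 40, 81) -> Output: (2, 400, 81)

Answer: (2, 400, 81)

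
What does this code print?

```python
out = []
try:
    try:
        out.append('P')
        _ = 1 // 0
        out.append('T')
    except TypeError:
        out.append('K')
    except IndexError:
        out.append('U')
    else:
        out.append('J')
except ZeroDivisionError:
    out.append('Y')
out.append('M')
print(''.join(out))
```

Execution trace: 'P' (try body) → 'Y' (outer except ZeroDivisionError) → 'M' (after the try/except). Output: PYM

Answer: PYM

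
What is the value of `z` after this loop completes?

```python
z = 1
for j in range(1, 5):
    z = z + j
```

Start at 1, add 1 through 4
`z` takes the values: 1 → 2 → 4 → 7 → 11

Answer: 11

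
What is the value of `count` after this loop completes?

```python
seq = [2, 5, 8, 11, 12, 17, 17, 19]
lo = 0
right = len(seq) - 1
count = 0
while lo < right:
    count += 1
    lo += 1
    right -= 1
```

Iterations until pointers meet (list length 8)
`count` takes the values: 0 → 1 → 2 → 3 → 4

Answer: 4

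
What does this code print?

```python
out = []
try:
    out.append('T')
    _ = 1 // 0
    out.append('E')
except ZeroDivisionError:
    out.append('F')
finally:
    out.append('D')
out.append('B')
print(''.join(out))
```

Execution trace: 'T' (try body) → 'F' (except ZeroDivisionError) → 'D' (finally) → 'B' (after the try/except). Output: TFDB

Answer: TFDB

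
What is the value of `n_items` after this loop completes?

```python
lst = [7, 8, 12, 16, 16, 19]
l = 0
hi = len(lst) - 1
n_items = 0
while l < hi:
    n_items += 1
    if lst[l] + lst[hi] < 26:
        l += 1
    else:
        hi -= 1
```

Steps to find pair summing to 26
`n_items` takes the values: 0 → 1 → 2 → 3 → 4 → 5

Answer: 5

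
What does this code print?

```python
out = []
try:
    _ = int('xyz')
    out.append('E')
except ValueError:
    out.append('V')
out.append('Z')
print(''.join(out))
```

Execution trace: 'V' (except ValueError) → 'Z' (after the try/except). Output: VZ

Answer: VZ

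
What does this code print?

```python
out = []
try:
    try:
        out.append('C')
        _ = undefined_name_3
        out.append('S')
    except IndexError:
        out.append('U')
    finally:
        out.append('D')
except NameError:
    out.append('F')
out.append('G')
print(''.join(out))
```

Execution trace: 'C' (try body) → 'D' (finally) → 'F' (outer except NameError) → 'G' (after the try/except). Output: CDFG

Answer: CDFG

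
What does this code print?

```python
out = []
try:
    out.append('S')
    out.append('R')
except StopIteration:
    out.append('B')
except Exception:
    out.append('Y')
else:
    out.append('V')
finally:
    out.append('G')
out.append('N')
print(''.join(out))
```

Execution trace: 'S' (try body) → 'R' (try body, no exception) → 'V' (else) → 'G' (finally) → 'N' (after the try/except). Output: SRVGN

Answer: SRVGN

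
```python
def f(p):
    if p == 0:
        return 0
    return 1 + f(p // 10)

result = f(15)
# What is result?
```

Count of digits of 15: 2

Answer: 2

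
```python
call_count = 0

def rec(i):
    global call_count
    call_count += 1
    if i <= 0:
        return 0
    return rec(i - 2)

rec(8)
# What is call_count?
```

Linear recursion stepping by 2: 5 calls from i=8 down to ≤0.

Answer: 5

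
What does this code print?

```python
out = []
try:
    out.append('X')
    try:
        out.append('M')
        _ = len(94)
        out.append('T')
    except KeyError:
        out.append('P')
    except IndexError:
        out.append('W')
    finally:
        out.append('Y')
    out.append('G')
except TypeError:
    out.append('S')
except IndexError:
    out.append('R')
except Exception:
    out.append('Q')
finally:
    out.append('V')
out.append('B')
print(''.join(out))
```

Execution trace: 'X' (try body) → 'M' (inner try body) → 'Y' (inner finally) → 'S' (except TypeError) → 'V' (finally) → 'B' (after the try/except). Output: XMYSVB

Answer: XMYSVB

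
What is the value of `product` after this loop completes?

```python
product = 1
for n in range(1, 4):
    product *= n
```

3! = 6
`product` takes the values: 1 → 2 → 6

Answer: 6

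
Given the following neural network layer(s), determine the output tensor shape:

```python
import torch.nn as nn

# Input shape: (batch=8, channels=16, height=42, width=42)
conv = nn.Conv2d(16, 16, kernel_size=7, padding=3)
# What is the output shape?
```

Input: (8, 16, 42, 42) -> Output: (8, 16, 42, 42)

Answer: (8, 16, 42, 42)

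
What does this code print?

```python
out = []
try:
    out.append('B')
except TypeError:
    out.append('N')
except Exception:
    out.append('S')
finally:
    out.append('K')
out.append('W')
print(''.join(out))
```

Execution trace: 'B' (try body, no exception) → 'K' (finally) → 'W' (after the try/except). Output: BKW

Answer: BKW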